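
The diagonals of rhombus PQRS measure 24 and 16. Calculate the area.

Area of a rhombus = (d1 * d2) / 2
Area = (24 * 16) / 2
Area = 384 / 2
Area = 192

192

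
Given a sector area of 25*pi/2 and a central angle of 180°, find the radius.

Sector area A = πr² × θ/360, so r² = 360A / (πθ).
r² = 360 × 25*pi/2 / (π × 180)
r² = 25
r = 5

5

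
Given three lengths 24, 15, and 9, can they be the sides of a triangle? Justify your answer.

Check the triangle inequality: 15 + 9 = 24 ≤ 24.
Since the sum of two sides does not exceed the third, no triangle can be formed.

No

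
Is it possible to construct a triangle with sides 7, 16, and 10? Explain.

Sort the sides: 7, 10, 16.
It suffices to check that the sum of the two smallest exceeds the largest:
7 + 10 = 17 > 16. ✓
Yes, a valid triangle can be formed.

Yes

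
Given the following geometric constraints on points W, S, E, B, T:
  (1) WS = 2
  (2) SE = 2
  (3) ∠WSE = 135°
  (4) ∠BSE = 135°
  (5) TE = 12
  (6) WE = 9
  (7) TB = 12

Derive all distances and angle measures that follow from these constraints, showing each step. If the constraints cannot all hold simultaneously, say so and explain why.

These constraints are not satisfiable: (1), (2) and (3) already determine WE: by the law of cosines WE² = 2² + 2² − 2·2·2·cos(135°) = 13.66, so WE ≈ 3.7, which contradicts (6) WE = 9. No planar figure meets all of them, so nothing further can be derived.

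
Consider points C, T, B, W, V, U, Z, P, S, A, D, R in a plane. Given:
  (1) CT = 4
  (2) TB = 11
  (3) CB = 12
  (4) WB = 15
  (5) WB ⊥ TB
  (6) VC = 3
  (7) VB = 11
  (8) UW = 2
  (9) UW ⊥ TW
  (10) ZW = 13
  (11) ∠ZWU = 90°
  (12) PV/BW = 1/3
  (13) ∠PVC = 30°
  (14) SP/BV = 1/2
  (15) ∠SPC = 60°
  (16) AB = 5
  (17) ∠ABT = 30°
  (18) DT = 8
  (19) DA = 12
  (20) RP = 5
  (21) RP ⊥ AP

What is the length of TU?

Step 1: By the law of cosines on triangle TBW: TW² = 11² + 15² − 2·11·15·cos(90°) = 346, so TW ≈ 18.6.
Step 2: By the law of cosines on triangle TWU: TU² = 18.6² + 2² − 2·18.6·2·cos(90°) = 350, so TU = 5·√14.

Therefore, the length of TU = 5·√14.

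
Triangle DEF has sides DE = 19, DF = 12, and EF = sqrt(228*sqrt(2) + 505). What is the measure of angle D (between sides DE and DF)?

By the inverse law of cosines: cos(D) = (DE² + DF² - EF²) / (2 × DE × DF)
cos(D) = (19² + 12² - (sqrt(228*sqrt(2) + 505))²) / (2 × 19 × 12)
cos(D) = (361 + 144 - (228*sqrt(2) + 505)) / 456
cos(D) = -sqrt(2)/2
D = arccos(-sqrt(2)/2) = 135°

135°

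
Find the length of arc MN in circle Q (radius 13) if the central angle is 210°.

Arc length = 2π(13)(7/12) = 91*pi/6

91*pi/6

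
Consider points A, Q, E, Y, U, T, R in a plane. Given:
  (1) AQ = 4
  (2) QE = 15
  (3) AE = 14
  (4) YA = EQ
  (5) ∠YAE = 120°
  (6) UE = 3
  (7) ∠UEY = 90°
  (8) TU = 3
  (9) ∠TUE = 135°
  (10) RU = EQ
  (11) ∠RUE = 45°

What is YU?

From the given relations: YA = EQ = 15.
Step 1: By the law of cosines on triangle EAY: EY² = 14² + 15² − 2·14·15·cos(120°) = 631, so EY ≈ 25.12.
Step 2: By the law of cosines on triangle YEU: YU² = 25.12² + 3² − 2·25.12·3·cos(90°) = 640, so YU = 8·√10.

Therefore, the length of YU = 8·√10.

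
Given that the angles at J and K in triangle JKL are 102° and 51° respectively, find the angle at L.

angle L = 180 - 102 - 51 = 27 degrees.

27 degrees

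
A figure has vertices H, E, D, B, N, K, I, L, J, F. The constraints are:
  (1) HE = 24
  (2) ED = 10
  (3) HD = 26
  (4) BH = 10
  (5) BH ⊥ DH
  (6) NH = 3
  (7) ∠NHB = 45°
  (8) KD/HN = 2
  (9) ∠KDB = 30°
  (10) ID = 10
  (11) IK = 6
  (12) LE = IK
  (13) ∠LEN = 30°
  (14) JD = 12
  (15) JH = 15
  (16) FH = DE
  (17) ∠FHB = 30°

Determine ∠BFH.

From the given relations: FH = DE = 10.
Step 1: By the law of cosines on triangle FHB: FB² = 10² + 10² − 2·10·10·cos(30°) = 26.79, so FB ≈ 5.18.
Step 2: By the inverse law of cosines on triangle BFH: cos(∠BFH) = (5.18² + 10² − 10²) / (2·5.18·10) = 26.79/103.53 = 0.2588, so ∠BFH = 75°.

Therefore, the measure of angle ∠BFH = 75°.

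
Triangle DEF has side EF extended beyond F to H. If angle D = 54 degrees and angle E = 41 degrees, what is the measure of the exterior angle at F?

The interior angle at F is 180 - 54 - 41 = 85 degrees.
The exterior angle and interior angle at F are supplementary:
Exterior angle = 180 - 85 = 95 degrees.

95 degrees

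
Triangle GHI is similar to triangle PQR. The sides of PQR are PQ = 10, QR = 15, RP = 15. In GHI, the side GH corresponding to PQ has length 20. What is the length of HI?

Similar triangles have proportional sides. Setting up the proportion:
GH / PQ = HI / QR
20 / 10 = HI / 15
HI = 15 * 20 / 10 = 30.

30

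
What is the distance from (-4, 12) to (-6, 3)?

d = sqrt((-2)^2 + (-9)^2) = sqrt(85)

sqrt(85)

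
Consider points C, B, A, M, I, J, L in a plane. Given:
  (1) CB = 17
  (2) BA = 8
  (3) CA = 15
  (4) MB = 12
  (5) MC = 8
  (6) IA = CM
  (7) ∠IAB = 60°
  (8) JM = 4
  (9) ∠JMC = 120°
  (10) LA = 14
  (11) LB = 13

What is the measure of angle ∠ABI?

From the given relations: IA = CM = 8.
Step 1: By the law of cosines on triangle BAI: BI² = 8² + 8² − 2·8·8·cos(60°) = 64, so BI = 8.
Step 2: By the inverse law of cosines on triangle ABI: cos(∠ABI) = (8² + 8² − 8²) / (2·8·8) = 64/128 = 0.5, so ∠ABI = 60°.

Therefore, the measure of angle ∠ABI = 60°.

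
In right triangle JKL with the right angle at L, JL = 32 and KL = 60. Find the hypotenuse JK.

JK = sqrt(32^2 + 60^2) = sqrt(4624) = 68

68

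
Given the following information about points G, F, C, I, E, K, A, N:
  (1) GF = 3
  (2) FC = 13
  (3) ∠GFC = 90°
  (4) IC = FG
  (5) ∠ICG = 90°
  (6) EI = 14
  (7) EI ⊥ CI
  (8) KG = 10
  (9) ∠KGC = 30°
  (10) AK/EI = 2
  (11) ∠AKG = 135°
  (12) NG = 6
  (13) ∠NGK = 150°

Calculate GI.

From the given relations: IC = FG = 3.
Step 1: By the law of cosines on triangle CFG: CG² = 13² + 3² − 2·13·3·cos(90°) = 178, so CG = √178.
Step 2: By the law of cosines on triangle GCI: GI² = √178² + 3² − 2·√178·3·cos(90°) = 187, so GI = √187.

Therefore, the length of GI = √187.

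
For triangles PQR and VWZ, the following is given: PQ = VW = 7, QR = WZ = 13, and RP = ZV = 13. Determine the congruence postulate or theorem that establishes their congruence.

Consider the given information: PQ = VW = 7, QR = WZ = 13, and RP = ZV = 13
This is not SAS or HL: SAS requires two sides and the included angle between them. HL only applies to right triangles with matching hypotenuse and leg.
The correct criterion is SSS. All three pairs of corresponding sides are equal (Side-Side-Side).

SSS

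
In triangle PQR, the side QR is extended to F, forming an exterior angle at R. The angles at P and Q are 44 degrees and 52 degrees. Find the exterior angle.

By the exterior angle theorem, an exterior angle of a triangle equals the sum of the two remote interior angles.
Exterior angle = angle P + angle Q
Exterior angle = 44 + 52 = 96 degrees

96 degrees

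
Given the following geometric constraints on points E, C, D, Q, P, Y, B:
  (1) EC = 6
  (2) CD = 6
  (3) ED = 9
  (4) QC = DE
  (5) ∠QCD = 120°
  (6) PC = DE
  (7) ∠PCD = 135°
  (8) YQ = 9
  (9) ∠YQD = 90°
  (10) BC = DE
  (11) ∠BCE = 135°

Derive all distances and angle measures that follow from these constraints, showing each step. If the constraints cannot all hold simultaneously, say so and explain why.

The constraints are consistent.

From the given relations:
  QC = DE = 9
  PC = DE = 9
  BC = DE = 9

Step 1: From EC = 6, CB = 9, and ∠ECB = 135°, by the law of cosines:
  EB² = EC² + CB² - 2·EC·CB·cos(135°) = 36 + 81 + 76.37 = 193.4
  EB ≈ 13.91

Step 2: From DC = 6, CQ = 9, and ∠DCQ = 120°, by the law of cosines:
  DQ² = DC² + CQ² - 2·DC·CQ·cos(120°) = 36 + 81 + 54 = 171
  DQ = 3·√19

Step 3: From DC = 6, CP = 9, and ∠DCP = 135°, by the law of cosines:
  DP² = DC² + CP² - 2·DC·CP·cos(135°) = 36 + 81 + 76.37 = 193.4
  DP ≈ 13.91

Step 4: From EC = 6, ED = 9, CD = 6, by the inverse law of cosines:
  cos(∠CED) = (EC² + ED² - CD²) / (2·EC·ED)
  ∠CED = 41.41°

Step 5: From CD = 6, CE = 6, DE = 9, by the inverse law of cosines:
  cos(∠DCE) = (CD² + CE² - DE²) / (2·CD·CE)
  ∠DCE = 97.18°

Step 6: From DC = 6, DE = 9, CE = 6, by the inverse law of cosines:
  cos(∠CDE) = (DC² + DE² - CE²) / (2·DC·DE)
  ∠CDE = 41.41°

Step 7: From DQ = 3·√19, QY = 9, and ∠DQY = 90°, by the law of cosines:
  DY² = DQ² + QY² - 2·DQ·QY·cos(90°) = 171 + 81 - 0 = 252
  DY = 6·√7

Step 8: From EB = 13.91, EC = 6, BC = 9, by the inverse law of cosines:
  cos(∠BEC) = (EB² + EC² - BC²) / (2·EB·EC)
  ∠BEC = 27.24°

Step 9: From DC = 6, DP = 13.91, CP = 9, by the inverse law of cosines:
  cos(∠CDP) = (DC² + DP² - CP²) / (2·DC·DP)
  ∠CDP = 27.24°

Step 10: From DC = 6, DQ = 3·√19, CQ = 9, by the inverse law of cosines:
  cos(∠CDQ) = (DC² + DQ² - CQ²) / (2·DC·DQ)
  ∠CDQ = 36.59°

Step 11: From QC = 9, QD = 3·√19, CD = 6, by the inverse law of cosines:
  cos(∠CQD) = (QC² + QD² - CD²) / (2·QC·QD)
  ∠CQD = 23.41°

Step 12: From PC = 9, PD = 13.91, CD = 6, by the inverse law of cosines:
  cos(∠CPD) = (PC² + PD² - CD²) / (2·PC·PD)
  ∠CPD = 17.76°

Step 13: From BC = 9, BE = 13.91, CE = 6, by the inverse law of cosines:
  cos(∠CBE) = (BC² + BE² - CE²) / (2·BC·BE)
  ∠CBE = 17.76°

Step 14: From DQ = 3·√19, DY = 6·√7, QY = 9, by the inverse law of cosines:
  cos(∠QDY) = (DQ² + DY² - QY²) / (2·DQ·DY)
  ∠QDY = 34.54°

Step 15: From YD = 6·√7, YQ = 9, DQ = 3·√19, by the inverse law of cosines:
  cos(∠DYQ) = (YD² + YQ² - DQ²) / (2·YD·YQ)
  ∠DYQ = 55.46°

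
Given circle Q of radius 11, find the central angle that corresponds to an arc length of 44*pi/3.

The full circumference is 2πr = 22*pi.
The arc is 44*pi/3 / 22*pi = 2/3 of the full circle.
So the central angle = 2/3 × 360° = 240°.

240°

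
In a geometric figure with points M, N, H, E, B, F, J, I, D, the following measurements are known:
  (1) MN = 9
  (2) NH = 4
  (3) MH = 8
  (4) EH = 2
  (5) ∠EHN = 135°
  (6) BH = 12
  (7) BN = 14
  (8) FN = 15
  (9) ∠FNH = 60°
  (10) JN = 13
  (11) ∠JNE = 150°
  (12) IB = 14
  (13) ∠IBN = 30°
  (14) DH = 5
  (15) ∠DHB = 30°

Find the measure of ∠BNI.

Step 1: By the law of cosines on triangle NBI: NI² = 14² + 14² − 2·14·14·cos(30°) = 52.52, so NI ≈ 7.25.
Step 2: By the inverse law of cosines on triangle BNI: cos(∠BNI) = (14² + 7.25² − 14²) / (2·14·7.25) = 52.52/202.91 = 0.2588, so ∠BNI = 75°.

Therefore, the measure of angle ∠BNI = 75°.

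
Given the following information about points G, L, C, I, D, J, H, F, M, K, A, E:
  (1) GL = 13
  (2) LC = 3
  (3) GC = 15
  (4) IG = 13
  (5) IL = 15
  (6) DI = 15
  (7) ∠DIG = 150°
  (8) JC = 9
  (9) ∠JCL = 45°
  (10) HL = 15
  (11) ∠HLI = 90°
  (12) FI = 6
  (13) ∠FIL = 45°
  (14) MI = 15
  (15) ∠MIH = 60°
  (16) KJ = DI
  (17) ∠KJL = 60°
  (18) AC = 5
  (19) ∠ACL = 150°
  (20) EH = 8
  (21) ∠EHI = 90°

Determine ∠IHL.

Step 1: By the law of cosines on triangle HLI: HI² = 15² + 15² − 2·15·15·cos(90°) = 450, so HI = 15·√2.
Step 2: By the inverse law of cosines on triangle IHL: cos(∠IHL) = ((15·√2)² + 15² − 15²) / (2·15·√2·15) = 450/636.4 = 0.7071, so ∠IHL = 45°.

Therefore, the measure of angle ∠IHL = 45°.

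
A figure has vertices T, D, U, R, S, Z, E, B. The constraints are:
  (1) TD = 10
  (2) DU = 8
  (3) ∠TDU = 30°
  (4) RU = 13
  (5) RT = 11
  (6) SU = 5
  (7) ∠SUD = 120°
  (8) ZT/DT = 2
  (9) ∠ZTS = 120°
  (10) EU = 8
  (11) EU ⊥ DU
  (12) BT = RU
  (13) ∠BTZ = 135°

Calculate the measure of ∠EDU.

Step 1: By the law of cosines on triangle DUE: DE² = 8² + 8² − 2·8·8·cos(90°) = 128, so DE = 8·√2.
Step 2: By the inverse law of cosines on triangle EDU: cos(∠EDU) = ((8·√2)² + 8² − 8²) / (2·8·√2·8) = 128/181.02 = 0.7071, so ∠EDU = 45°.

Therefore, the measure of angle ∠EDU = 45°.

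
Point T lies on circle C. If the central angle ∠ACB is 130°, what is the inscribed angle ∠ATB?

Inscribed angle = 130° / 2 = 65° (inscribed angle theorem).

65°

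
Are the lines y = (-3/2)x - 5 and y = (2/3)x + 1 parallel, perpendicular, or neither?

Slope of line 1: m1 = -3/2
Slope of line 2: m2 = 2/3
m1 * m2 = (-3/2) * (2/3) = -1 = -1, so the lines are perpendicular.

Perpendicular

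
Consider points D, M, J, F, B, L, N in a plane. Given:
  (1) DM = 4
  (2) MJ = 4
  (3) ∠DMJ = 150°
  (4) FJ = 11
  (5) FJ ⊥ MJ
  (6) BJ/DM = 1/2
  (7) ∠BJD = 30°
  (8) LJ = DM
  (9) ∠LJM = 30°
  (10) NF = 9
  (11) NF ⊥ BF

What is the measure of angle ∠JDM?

Step 1: By the law of cosines on triangle DMJ: DJ² = 4² + 4² − 2·4·4·cos(150°) = 59.71, so DJ ≈ 7.73.
Step 2: By the inverse law of cosines on triangle JDM: cos(∠JDM) = (7.73² + 4² − 4²) / (2·7.73·4) = 59.71/61.82 = 0.9659, so ∠JDM = 15°.

Therefore, the measure of angle ∠JDM = 15°.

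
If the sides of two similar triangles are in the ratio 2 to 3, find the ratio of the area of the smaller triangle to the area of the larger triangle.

The ratio of areas of similar triangles equals the square of the side ratio.
Side ratio = 2:3
Area ratio = (2/3)^2 = 4/9 = 4:9

4:9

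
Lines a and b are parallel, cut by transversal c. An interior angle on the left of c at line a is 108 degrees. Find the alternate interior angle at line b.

Alternate interior angles formed by parallel lines and a transversal are equal.
The given angle is 108 degrees.
The alternate interior angle = 108 degrees.

108 degrees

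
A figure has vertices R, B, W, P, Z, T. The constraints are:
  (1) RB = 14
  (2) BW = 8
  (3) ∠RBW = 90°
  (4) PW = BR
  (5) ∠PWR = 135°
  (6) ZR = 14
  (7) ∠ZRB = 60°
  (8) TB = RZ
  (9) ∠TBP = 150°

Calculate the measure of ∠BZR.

Step 1: By the law of cosines on triangle ZRB: ZB² = 14² + 14² − 2·14·14·cos(60°) = 196, so ZB = 14.
Step 2: By the inverse law of cosines on triangle BZR: cos(∠BZR) = (14² + 14² − 14²) / (2·14·14) = 196/392 = 0.5, so ∠BZR = 60°.

Therefore, the measure of angle ∠BZR = 60°.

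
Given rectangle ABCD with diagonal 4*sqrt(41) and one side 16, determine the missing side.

Using the Pythagorean theorem: d^2 = a^2 + b^2
b^2 = d^2 - a^2
b^2 = 656 - 256
b^2 = 400
b = sqrt(400) = 20

20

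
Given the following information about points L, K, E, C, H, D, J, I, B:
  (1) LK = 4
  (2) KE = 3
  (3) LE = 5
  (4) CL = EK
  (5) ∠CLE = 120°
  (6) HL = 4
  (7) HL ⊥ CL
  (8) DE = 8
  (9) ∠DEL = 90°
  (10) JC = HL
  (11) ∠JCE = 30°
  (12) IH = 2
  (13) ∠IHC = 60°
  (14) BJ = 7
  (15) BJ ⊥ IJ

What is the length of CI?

From the given relations: CL = EK = 3.
Step 1: By the law of cosines on triangle CLH: CH² = 3² + 4² − 2·3·4·cos(90°) = 25, so CH = 5.
Step 2: By the law of cosines on triangle CHI: CI² = 5² + 2² − 2·5·2·cos(60°) = 19, so CI = √19.

Therefore, the length of CI = √19.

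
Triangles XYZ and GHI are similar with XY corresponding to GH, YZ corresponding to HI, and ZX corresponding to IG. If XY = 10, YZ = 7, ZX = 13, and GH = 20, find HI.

Since the triangles are similar, the ratio of corresponding sides is constant.
Scale factor k = GH / XY = 20 / 10 = 2
HI = k * YZ = 2 * 7 = 14

14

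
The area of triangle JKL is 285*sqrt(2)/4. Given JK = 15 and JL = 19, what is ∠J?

Area = (1/2) * a * b * sin(C)
sin(C) = 2 * Area / (a * b)
sin(C) = 2 * 285*sqrt(2)/4 / (15 * 19)
sin(C) = sqrt(2)/2
C = arcsin(sqrt(2)/2) = 45°
Since sin(180° - C) = sin(C), the obtuse angle 135° gives the same area, so C = 45° or C = 135°.

45° or 135°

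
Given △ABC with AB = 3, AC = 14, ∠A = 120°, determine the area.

When two sides and the included angle are known, the area formula is (1/2)ab sin(C).
The height from one side to the opposite vertex is 14 sin(120°) = 7*sqrt(3).
Area = (1/2) * 3 * 7*sqrt(3) = 21*sqrt(3)/2.

21*sqrt(3)/2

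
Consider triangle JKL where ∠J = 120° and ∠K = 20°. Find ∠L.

By the triangle angle sum property, the three interior angles of any triangle add up to 180°.
We know angle J = 120° and angle K = 20°, so their sum is 140°.
Therefore angle L = 180° - 140° = 40°.

40 degrees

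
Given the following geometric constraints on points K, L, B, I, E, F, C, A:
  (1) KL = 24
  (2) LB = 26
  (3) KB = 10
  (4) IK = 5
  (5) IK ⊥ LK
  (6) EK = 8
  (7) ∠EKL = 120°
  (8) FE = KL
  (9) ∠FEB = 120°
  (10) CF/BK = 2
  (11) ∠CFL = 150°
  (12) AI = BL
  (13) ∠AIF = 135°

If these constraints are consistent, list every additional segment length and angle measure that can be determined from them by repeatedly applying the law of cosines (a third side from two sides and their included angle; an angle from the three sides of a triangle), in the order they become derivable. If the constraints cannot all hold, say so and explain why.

The constraints are consistent. Derivable facts, in order:
After 1 step:
- LE = 8·√13
- LI ≈ 24.52
- ∠BKL = 90°
- ∠BLK = 22.62°
- ∠KBL = 67.38°
After 2 steps:
- ∠ELK = 13.9°
- ∠ILK = 11.77°
- ∠KEL = 46.1°
- ∠KIL = 78.23°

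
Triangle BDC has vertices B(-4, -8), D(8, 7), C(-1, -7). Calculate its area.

The Shoelace formula computes the area from vertex coordinates by summing cross products.
For vertices (-4,-8), (8,7), (-1,-7):
Signed sum = -4*7 - 8*-8 + 8*-7 - -1*7 + -1*-8 - -4*-7
= 36 + -49 + -20 = -33
Area = (1/2)|-33| = 33/2.

33/2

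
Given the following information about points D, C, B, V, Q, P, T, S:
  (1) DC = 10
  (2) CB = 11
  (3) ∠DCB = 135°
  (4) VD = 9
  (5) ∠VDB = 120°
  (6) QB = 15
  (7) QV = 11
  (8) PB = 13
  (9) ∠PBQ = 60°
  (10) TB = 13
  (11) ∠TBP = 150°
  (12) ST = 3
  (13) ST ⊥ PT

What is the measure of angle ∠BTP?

Step 1: By the law of cosines on triangle TBP: TP² = 13² + 13² − 2·13·13·cos(150°) = 630.72, so TP ≈ 25.11.
Step 2: By the inverse law of cosines on triangle BTP: cos(∠BTP) = (13² + 25.11² − 13²) / (2·13·25.11) = 630.72/652.97 = 0.9659, so ∠BTP = 15°.

Therefore, the measure of angle ∠BTP = 15°.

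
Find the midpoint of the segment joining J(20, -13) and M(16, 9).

M = ((x₁ + x₂)/2, (y₁ + y₂)/2)
= ((20 + 16)/2, (-13 + 9)/2)
= (36/2, -4/2) = (18, -2)

(18, -2)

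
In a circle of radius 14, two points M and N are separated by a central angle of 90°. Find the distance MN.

Chord = 2(14) sin(45°) = 14*sqrt(2)

14*sqrt(2)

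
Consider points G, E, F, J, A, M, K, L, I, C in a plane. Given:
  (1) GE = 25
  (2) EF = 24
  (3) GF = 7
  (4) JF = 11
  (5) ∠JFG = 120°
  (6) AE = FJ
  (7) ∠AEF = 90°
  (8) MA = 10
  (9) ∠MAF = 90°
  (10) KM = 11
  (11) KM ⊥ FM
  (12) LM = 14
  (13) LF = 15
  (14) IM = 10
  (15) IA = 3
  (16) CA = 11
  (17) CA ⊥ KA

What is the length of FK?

From the given relations: AE = FJ = 11.
Step 1: By the law of cosines on triangle FEA: FA² = 24² + 11² − 2·24·11·cos(90°) = 697, so FA ≈ 26.4.
Step 2: By the law of cosines on triangle FAM: FM² = 26.4² + 10² − 2·26.4·10·cos(90°) = 797, so FM ≈ 28.23.
Step 3: By the law of cosines on triangle FMK: FK² = 28.23² + 11² − 2·28.23·11·cos(90°) = 918, so FK = 3·√102.

Therefore, the length of FK = 3·√102.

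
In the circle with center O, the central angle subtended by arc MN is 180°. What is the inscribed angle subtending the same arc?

An inscribed angle intercepts an arc from a point on the circle, while the central angle intercepts the same arc from the center.
The inscribed angle is always half the central angle: 180° / 2 = 90°.

90°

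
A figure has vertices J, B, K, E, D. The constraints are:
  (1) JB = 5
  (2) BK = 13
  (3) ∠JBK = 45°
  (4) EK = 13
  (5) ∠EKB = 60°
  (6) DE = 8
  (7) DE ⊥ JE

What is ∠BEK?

Step 1: By the law of cosines on triangle EKB: EB² = 13² + 13² − 2·13·13·cos(60°) = 169, so EB = 13.
Step 2: By the inverse law of cosines on triangle BEK: cos(∠BEK) = (13² + 13² − 13²) / (2·13·13) = 169/338 = 0.5, so ∠BEK = 60°.

Therefore, the measure of angle ∠BEK = 60°.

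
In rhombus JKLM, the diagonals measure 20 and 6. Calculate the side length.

Half-diagonals are 10 and 3. side = sqrt(10^2 + 3^2) = sqrt(109)

sqrt(109)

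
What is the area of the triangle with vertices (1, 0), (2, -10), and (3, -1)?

Using the Shoelace formula for a triangle:
Area = (1/2)|x0(y1 - y2) + x1(y2 - y0) + x2(y0 - y1)|
Area = (1/2)|1(-10 - -1) + 2(-1 - 0) + 3(0 - -10)|
Area = (1/2)|-9 + -2 + 30|
Area = (1/2)|19|
Area = (1/2)(19)
Area = 19/2

19/2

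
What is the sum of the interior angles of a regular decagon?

The sum of interior angles of an n-sided polygon is (n - 2) * 180.
For n = 10: (10 - 2) * 180 = 8 * 180 = 1440 degrees.

1440 degrees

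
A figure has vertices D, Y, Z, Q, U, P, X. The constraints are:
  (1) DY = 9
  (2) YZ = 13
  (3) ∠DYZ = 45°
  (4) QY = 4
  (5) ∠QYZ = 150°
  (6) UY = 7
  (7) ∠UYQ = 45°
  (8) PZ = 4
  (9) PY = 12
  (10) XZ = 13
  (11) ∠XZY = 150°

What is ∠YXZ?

Step 1: By the law of cosines on triangle XZY: XY² = 13² + 13² − 2·13·13·cos(150°) = 630.72, so XY ≈ 25.11.
Step 2: By the inverse law of cosines on triangle YXZ: cos(∠YXZ) = (25.11² + 13² − 13²) / (2·25.11·13) = 630.72/652.97 = 0.9659, so ∠YXZ = 15°.

Therefore, the measure of angle ∠YXZ = 15°.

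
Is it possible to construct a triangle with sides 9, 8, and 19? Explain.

Check the triangle inequality: 9 + 8 = 17 ≤ 19.
Since the sum of two sides does not exceed the third, no triangle can be formed.

No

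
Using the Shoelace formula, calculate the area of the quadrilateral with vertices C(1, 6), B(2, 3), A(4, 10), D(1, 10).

Using the Shoelace formula for a quadrilateral (vertices in order):
Area = (1/2)|sum of (x_i * y_(i+1) - x_(i+1) * y_i)|
Terms: (1*3 - 2*6) = -9, (2*10 - 4*3) = 8, (4*10 - 1*10) = 30, (1*6 - 1*10) = -4
Sum = 25
Area = (1/2)(25) = 25/2

25/2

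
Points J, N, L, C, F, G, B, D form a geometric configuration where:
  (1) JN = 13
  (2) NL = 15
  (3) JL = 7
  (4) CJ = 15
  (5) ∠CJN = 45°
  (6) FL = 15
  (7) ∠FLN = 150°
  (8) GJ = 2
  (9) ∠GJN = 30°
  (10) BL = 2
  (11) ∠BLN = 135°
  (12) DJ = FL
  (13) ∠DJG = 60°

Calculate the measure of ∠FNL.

Step 1: By the law of cosines on triangle NLF: NF² = 15² + 15² − 2·15·15·cos(150°) = 839.71, so NF ≈ 28.98.
Step 2: By the inverse law of cosines on triangle FNL: cos(∠FNL) = (28.98² + 15² − 15²) / (2·28.98·15) = 839.71/869.33 = 0.9659, so ∠FNL = 15°.

Therefore, the measure of angle ∠FNL = 15°.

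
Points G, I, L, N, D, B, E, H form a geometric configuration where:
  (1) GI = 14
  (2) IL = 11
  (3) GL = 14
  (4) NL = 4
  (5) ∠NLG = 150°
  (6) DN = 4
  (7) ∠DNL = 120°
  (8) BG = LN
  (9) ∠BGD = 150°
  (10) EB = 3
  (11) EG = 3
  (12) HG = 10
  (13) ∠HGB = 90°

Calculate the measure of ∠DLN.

Step 1: By the law of cosines on triangle LND: LD² = 4² + 4² − 2·4·4·cos(120°) = 48, so LD = 4·√3.
Step 2: By the inverse law of cosines on triangle DLN: cos(∠DLN) = ((4·√3)² + 4² − 4²) / (2·4·√3·4) = 48/55.43 = 0.866, so ∠DLN = 30°.

Therefore, the measure of angle ∠DLN = 30°.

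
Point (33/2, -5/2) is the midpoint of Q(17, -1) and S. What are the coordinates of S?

Using the midpoint formula: M = ((x1 + x2)/2, (y1 + y2)/2)
We know M = (33/2, -5/2) and Q = (17, -1)
For x: 33/2 = (17 + x2)/2, so x2 = 2*33/2 - 17 = 16
For y: -5/2 = (-1 + y2)/2, so y2 = 2*-5/2 - -1 = -4
S = (16, -4)

(16, -4)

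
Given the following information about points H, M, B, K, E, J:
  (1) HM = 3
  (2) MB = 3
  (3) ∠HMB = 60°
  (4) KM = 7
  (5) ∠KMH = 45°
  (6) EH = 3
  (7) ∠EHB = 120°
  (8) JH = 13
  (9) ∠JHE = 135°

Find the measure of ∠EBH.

Step 1: By the law of cosines on triangle BMH: BH² = 3² + 3² − 2·3·3·cos(60°) = 9, so BH = 3.
Step 2: By the law of cosines on triangle BHE: BE² = 3² + 3² − 2·3·3·cos(120°) = 27, so BE = 3·√3.
Step 3: By the inverse law of cosines on triangle EBH: cos(∠EBH) = ((3·√3)² + 3² − 3²) / (2·3·√3·3) = 27/31.18 = 0.866, so ∠EBH = 30°.

Therefore, the measure of angle ∠EBH = 30°.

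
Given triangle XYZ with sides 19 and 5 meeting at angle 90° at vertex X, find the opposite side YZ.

By the law of cosines: YZ^2 = XY^2 + XZ^2 - 2*XY*XZ*cos(X)
YZ^2 = 19^2 + 5^2 - 2*19*5*cos(90°)
YZ^2 = 361 + 25 - 190*(0)
YZ^2 = 386
YZ = sqrt(386)

sqrt(386)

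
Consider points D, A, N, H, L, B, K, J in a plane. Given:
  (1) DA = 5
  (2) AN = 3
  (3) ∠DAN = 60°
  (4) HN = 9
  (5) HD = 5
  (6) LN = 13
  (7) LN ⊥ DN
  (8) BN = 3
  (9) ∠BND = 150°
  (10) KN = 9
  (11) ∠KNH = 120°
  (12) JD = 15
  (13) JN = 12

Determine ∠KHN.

Step 1: By the law of cosines on triangle HNK: HK² = 9² + 9² − 2·9·9·cos(120°) = 243, so HK = 9·√3.
Step 2: By the inverse law of cosines on triangle KHN: cos(∠KHN) = ((9·√3)² + 9² − 9²) / (2·9·√3·9) = 243/280.59 = 0.866, so ∠KHN = 30°.

Therefore, the measure of angle ∠KHN = 30°.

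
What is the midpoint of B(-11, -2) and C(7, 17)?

M = ((x₁ + x₂)/2, (y₁ + y₂)/2)
= ((-11 + 7)/2, (-2 + 17)/2)
= (-4/2, 15/2) = (-2, 15/2)

(-2, 15/2)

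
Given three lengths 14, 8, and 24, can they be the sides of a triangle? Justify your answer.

The longest side is 24. The other two sides sum to 8 + 14 = 22.
Since 22 ≤ 24, the two shorter sides cannot reach around to close the triangle.

No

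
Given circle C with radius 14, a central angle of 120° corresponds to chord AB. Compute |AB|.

Chord length = 2r sin(θ/2)
= 2 × 14 × sin(120°/2)
= 2 × 14 × sin(60°)
= 14*sqrt(3)

14*sqrt(3)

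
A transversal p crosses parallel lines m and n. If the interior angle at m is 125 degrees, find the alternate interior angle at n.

Alternate interior angles lie on opposite sides of the transversal, between the parallel lines.
By the alternate interior angle theorem, they are equal: 125 degrees.

125 degrees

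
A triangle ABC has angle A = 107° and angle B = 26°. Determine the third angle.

By the triangle angle sum property, the three interior angles of any triangle add up to 180°.
We know angle A = 107° and angle B = 26°, so their sum is 133°.
Therefore angle C = 180° - 133° = 47°.

47 degrees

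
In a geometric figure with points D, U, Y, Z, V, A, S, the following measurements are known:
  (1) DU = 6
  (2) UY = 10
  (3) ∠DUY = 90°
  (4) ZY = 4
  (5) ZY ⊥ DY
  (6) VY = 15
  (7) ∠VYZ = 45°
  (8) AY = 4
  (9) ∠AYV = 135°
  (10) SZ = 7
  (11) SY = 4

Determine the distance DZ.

Step 1: By the law of cosines on triangle DUY: DY² = 6² + 10² − 2·6·10·cos(90°) = 136, so DY = 2·√34.
Step 2: By the law of cosines on triangle DYZ: DZ² = (2·√34)² + 4² − 2·2·√34·4·cos(90°) = 152, so DZ = 2·√38.

Therefore, the length of DZ = 2·√38.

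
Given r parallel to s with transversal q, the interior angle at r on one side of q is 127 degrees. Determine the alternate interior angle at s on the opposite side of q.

Alternate interior angles are equal: 127 degrees.

127 degrees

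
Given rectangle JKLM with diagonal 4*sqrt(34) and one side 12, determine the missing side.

The diagonal of a rectangle forms a right triangle with the two sides.
Rearranging the Pythagorean theorem: missing side = sqrt(d^2 - known^2).
= sqrt(544 - 144) = sqrt(400) = 20.

20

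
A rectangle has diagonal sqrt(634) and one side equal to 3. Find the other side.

The diagonal of a rectangle forms a right triangle with the two sides.
Rearranging the Pythagorean theorem: missing side = sqrt(d^2 - known^2).
= sqrt(634 - 9) = sqrt(625) = 25.

25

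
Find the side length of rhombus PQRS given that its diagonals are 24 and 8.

In a rhombus, the diagonals bisect each other perpendicularly, creating four congruent right triangles.
Each triangle has legs 12 (half of 24) and 4 (half of 8).
The hypotenuse of each right triangle is a side of the rhombus:
side = sqrt(12^2 + 4^2) = sqrt(160) = 4*sqrt(10)

4*sqrt(10)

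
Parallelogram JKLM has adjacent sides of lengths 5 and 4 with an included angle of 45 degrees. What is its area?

The area of a parallelogram equals the product of two adjacent sides times the sine of the included angle.
This is because the height equals 4 * sin(45°) = 2*sqrt(2).
Area = 5 * 2*sqrt(2) = 10*sqrt(2)

10*sqrt(2)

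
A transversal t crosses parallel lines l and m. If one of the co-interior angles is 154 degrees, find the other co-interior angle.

Co-interior angles sum to 180: 180 - 154 = 26 degrees.

26 degrees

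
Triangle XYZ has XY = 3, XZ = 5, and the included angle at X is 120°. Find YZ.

Law of cosines: YZ^2 = 3^2 + 5^2 - 2(3)(5)cos(120°) = 49, so YZ = 7.

7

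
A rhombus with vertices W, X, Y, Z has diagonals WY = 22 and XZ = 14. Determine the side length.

The diagonals of a rhombus bisect each other at right angles.
Half-diagonals: 22/2 = 11 and 14/2 = 7
side = sqrt(11^2 + 7^2)
side = sqrt(121 + 49)
side = sqrt(170)

sqrt(170)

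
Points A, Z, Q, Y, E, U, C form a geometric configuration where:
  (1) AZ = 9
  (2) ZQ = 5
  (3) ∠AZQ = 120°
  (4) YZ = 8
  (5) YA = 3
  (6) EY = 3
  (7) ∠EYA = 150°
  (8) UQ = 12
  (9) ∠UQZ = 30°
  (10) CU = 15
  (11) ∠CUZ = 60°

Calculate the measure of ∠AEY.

Step 1: By the law of cosines on triangle EYA: EA² = 3² + 3² − 2·3·3·cos(150°) = 33.59, so EA ≈ 5.8.
Step 2: By the inverse law of cosines on triangle AEY: cos(∠AEY) = (5.8² + 3² − 3²) / (2·5.8·3) = 33.59/34.77 = 0.9659, so ∠AEY = 15°.

Therefore, the measure of angle ∠AEY = 15°.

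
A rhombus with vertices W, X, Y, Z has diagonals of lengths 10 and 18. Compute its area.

The diagonals of a rhombus divide it into four right triangles.
Each triangle has legs 10/ 2 = 5 and 18/2 = 9, so each has area (1/2)*5*9 = 45/2.
Four such triangles give total area = (d1 * d2) / 2 = 90.

90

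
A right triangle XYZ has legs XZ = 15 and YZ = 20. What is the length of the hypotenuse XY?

By the Pythagorean theorem: XY^2 = XZ^2 + YZ^2
XY^2 = 15^2 + 20^2 = 225 + 400 = 625
XY = sqrt(625) = 25

25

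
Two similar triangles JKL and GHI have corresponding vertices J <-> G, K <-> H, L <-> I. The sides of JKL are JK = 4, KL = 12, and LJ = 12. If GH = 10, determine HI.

Similar triangles have proportional sides. Setting up the proportion:
GH / JK = HI / KL
10 / 4 = HI / 12
HI = 12 * 10 / 4 = 30.

30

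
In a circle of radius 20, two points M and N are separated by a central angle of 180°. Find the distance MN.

Chord length = 2r sin(θ/2)
= 2 × 20 × sin(180°/2)
= 2 × 20 × sin(90°)
= 40

40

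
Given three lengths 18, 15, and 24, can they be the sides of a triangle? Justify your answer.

Yes.
The triangle inequality requires that the sum of any two sides exceeds the third.
Here 15 + 18 = 33 > 24, so the condition is met.

Yes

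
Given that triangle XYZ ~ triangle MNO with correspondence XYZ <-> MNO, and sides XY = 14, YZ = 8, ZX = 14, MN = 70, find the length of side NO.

Similar triangles have proportional sides. Setting up the proportion:
MN / XY = NO / YZ
70 / 14 = NO / 8
NO = 8 * 70 / 14 = 40.

40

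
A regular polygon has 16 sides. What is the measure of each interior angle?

Each interior angle of a regular n-gon is (n - 2) * 180 / n.
For n = 16: (16 - 2) * 180 / 16 = 2520/16 = 315/2 degrees.

315/2 degrees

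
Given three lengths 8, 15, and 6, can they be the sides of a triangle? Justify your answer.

Check the triangle inequality: 8 + 6 = 14 ≤ 15.
Since the sum of two sides does not exceed the third, no triangle can be formed.

No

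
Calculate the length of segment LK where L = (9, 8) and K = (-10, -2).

d = sqrt((-19)^2 + (-10)^2) = sqrt(461)

sqrt(461)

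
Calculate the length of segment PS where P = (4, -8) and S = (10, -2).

d = sqrt((10 - 4)^2 + (-2 - -8)^2)
d = sqrt(6^2 + 6^2)
d = sqrt(36 + 36)
d = sqrt(72) = 6*sqrt(2)

6*sqrt(2)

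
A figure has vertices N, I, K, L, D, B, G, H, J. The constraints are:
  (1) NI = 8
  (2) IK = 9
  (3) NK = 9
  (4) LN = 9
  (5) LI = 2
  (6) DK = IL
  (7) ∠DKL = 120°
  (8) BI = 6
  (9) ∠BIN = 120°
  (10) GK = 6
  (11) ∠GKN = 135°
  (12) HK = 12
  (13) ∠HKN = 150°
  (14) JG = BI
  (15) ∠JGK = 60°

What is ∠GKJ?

From the given relations: JG = BI = 6.
Step 1: By the law of cosines on triangle KGJ: KJ² = 6² + 6² − 2·6·6·cos(60°) = 36, so KJ = 6.
Step 2: By the inverse law of cosines on triangle GKJ: cos(∠GKJ) = (6² + 6² − 6²) / (2·6·6) = 36/72 = 0.5, so ∠GKJ = 60°.

Therefore, the measure of angle ∠GKJ = 60°.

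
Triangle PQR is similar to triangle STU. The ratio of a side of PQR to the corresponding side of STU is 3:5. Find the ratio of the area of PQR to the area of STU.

Area ratio = (side ratio)^2 = (3/5)^2 = 9:25.

9:25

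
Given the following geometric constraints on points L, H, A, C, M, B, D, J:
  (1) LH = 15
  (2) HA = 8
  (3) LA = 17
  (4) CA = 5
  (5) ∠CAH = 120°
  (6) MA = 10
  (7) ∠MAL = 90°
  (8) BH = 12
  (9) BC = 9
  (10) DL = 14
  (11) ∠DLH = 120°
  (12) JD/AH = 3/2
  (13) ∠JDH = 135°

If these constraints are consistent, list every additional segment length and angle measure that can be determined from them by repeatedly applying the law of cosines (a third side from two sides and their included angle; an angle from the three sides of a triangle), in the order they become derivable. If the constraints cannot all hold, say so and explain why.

The constraints are consistent. Derivable facts, in order:
After 1 step:
- HC = √129
- HD ≈ 25.12
- LM ≈ 19.72
- ∠AHL = 90°
- ∠ALH = 28.07°
- ∠HAL = 61.93°
After 2 steps:
- HJ ≈ 34.66
- ∠ACH = 37.59°
- ∠AHC = 22.41°
- ∠ALM = 30.47°
- ∠AML = 59.53°
- ∠BCH = 71.17°
- ∠BHC = 45.22°
- ∠CBH = 63.61°
- ∠DHL = 28.86°
- ∠HDL = 31.14°
After 3 steps:
- ∠DHJ = 14.17°
- ∠DJH = 30.83°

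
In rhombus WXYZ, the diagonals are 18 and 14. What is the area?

Area of a rhombus = (d1 * d2) / 2
Area = (18 * 14) / 2
Area = 252 / 2
Area = 126

126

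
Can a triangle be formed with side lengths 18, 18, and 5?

For three segments to close into a triangle, no single side can be as long as the other two combined.
The longest side is 18, and 5 + 18 = 23 > 18.
A triangle can be formed.

Yes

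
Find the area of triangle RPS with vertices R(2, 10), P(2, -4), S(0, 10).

Using the Shoelace formula for a triangle:
Area = (1/2)|x0(y1 - y2) + x1(y2 - y0) + x2(y0 - y1)|
Area = (1/2)|2(-4 - 10) + 2(10 - 10) + 0(10 - -4)|
Area = (1/2)|-28 + 0 + 0|
Area = (1/2)|-28|
Area = (1/2)(28)
Area = 14

14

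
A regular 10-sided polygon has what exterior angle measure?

Each exterior angle of a regular n-gon is 360 / n.
For n = 10: 360 / 10 = 36 degrees.

36 degrees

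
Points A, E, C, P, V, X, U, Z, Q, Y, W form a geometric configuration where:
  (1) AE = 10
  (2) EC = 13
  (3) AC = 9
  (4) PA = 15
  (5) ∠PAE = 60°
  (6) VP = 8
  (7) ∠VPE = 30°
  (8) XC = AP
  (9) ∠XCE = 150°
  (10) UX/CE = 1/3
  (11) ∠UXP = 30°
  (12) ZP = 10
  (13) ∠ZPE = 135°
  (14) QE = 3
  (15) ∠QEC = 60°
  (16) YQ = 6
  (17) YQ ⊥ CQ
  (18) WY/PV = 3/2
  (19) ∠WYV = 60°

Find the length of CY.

Step 1: By the law of cosines on triangle CEQ: CQ² = 13² + 3² − 2·13·3·cos(60°) = 139, so CQ = √139.
Step 2: By the law of cosines on triangle CQY: CY² = √139² + 6² − 2·√139·6·cos(90°) = 175, so CY = 5·√7.

Therefore, the length of CY = 5·√7.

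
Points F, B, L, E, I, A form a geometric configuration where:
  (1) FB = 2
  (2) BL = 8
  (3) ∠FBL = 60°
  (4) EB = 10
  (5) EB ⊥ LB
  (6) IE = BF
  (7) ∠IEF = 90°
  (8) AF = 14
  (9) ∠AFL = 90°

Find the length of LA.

Step 1: By the law of cosines on triangle LBF: LF² = 8² + 2² − 2·8·2·cos(60°) = 52, so LF = 2·√13.
Step 2: By the law of cosines on triangle LFA: LA² = (2·√13)² + 14² − 2·2·√13·14·cos(90°) = 248, so LA = 2·√62.

Therefore, the length of LA = 2·√62.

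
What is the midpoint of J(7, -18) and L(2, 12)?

The midpoint is the point halfway along the segment.
Move half the horizontal distance: 7 + (2 - 7)/2 = 7 + -5/2 = 9/2
Move half the vertical distance: -18 + (12 - -18)/2 = -18 + 30/2 = -3
Midpoint = (9/2, -3)

(9/2, -3)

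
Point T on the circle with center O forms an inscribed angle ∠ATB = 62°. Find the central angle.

Central angle = 2 × 62° = 124° (inscribed angle theorem).

124°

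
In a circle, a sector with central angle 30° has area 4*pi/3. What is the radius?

Sector area A = πr² × θ/360, so r² = 360A / (πθ).
r² = 360 × 4*pi/3 / (π × 30)
r² = 16
r = 4

4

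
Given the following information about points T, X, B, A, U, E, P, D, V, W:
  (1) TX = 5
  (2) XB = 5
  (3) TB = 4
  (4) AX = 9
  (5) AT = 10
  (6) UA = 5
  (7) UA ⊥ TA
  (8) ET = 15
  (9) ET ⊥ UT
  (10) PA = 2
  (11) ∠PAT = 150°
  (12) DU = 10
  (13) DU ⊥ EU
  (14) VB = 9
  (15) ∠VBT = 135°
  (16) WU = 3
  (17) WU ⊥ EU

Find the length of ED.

Step 1: By the law of cosines on triangle UAT: UT² = 5² + 10² − 2·5·10·cos(90°) = 125, so UT = 5·√5.
Step 2: By the law of cosines on triangle UTE: UE² = (5·√5)² + 15² − 2·5·√5·15·cos(90°) = 350, so UE = 5·√14.
Step 3: By the law of cosines on triangle EUD: ED² = (5·√14)² + 10² − 2·5·√14·10·cos(90°) = 450, so ED = 15·√2.

Therefore, the length of ED = 15·√2.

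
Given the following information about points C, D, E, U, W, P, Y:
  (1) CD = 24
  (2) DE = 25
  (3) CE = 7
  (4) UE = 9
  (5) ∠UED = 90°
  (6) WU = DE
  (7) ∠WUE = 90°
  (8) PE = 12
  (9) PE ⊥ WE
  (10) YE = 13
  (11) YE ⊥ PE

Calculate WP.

From the given relations: WU = DE = 25.
Step 1: By the law of cosines on triangle EUW: EW² = 9² + 25² − 2·9·25·cos(90°) = 706, so EW ≈ 26.57.
Step 2: By the law of cosines on triangle WEP: WP² = 26.57² + 12² − 2·26.57·12·cos(90°) = 850, so WP = 5·√34.

Therefore, the length of WP = 5·√34.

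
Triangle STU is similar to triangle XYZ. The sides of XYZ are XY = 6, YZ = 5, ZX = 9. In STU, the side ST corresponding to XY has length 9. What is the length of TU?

Since the triangles are similar, the ratio of corresponding sides is constant.
Scale factor k = ST / XY = 9 / 6 = 3/2
TU = k * YZ = 3/2 * 5 = 15/2

15/2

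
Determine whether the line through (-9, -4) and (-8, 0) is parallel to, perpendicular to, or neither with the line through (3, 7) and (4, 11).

Slope of line 1: m1 = (0 - -4)/(-8 - -9) = 4/1 = 4
Slope of line 2: m2 = (11 - 7)/(4 - 3) = 4/1 = 4
m1 = m2, so the lines are parallel.

Parallel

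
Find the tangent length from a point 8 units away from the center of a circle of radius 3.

Let T be the point of tangency. Then OT ⊥ PT (radius ⊥ tangent).
In right triangle OTP: OP² = OT² + PT²
8² = 3² + PT²
PT² = 55, PT = sqrt(55)

sqrt(55)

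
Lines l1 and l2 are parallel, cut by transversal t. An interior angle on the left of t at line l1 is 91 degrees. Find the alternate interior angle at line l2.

Alternate interior angles are equal: 91 degrees.

91 degrees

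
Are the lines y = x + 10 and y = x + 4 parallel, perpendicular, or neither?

Slope of line 1: m1 = 1
Slope of line 2: m2 = 1
Since m1 = m2 = 1, the lines are parallel.

Parallel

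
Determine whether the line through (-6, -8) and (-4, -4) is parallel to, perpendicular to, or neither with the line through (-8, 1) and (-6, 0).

Slope of line 1: m1 = (-4 - -8)/(-4 - -6) = 4/2 = 2
Slope of line 2: m2 = (0 - 1)/(-6 - -8) = -1/2 = -1/2
m1 * m2 = -1, so perpendicular.

Perpendicular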